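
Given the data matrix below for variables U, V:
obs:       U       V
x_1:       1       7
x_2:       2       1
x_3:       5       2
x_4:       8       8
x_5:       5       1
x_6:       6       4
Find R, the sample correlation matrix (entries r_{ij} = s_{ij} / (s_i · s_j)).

Step 1 — column means:
  mean(U) = (1 + 2 + 5 + 8 + 5 + 6) / 6 = 27/6 = 4.5
  mean(V) = (7 + 1 + 2 + 8 + 1 + 4) / 6 = 23/6 = 3.8333

Step 2 — sample variances and covariances s[i,j] = (1/(n-1)) · Σ_k (x_{k,i} - mean_i) · (x_{k,j} - mean_j), with n-1 = 5:
  s[U,U] = ((-3.5)·(-3.5) + (-2.5)·(-2.5) + (0.5)·(0.5) + (3.5)·(3.5) + (0.5)·(0.5) + (1.5)·(1.5)) / 5 = 33.5/5 = 6.7
  s[U,V] = ((-3.5)·(3.1667) + (-2.5)·(-2.8333) + (0.5)·(-1.8333) + (3.5)·(4.1667) + (0.5)·(-2.8333) + (1.5)·(0.1667)) / 5 = 8.5/5 = 1.7
  s[V,V] = ((3.1667)·(3.1667) + (-2.8333)·(-2.8333) + (-1.8333)·(-1.8333) + (4.1667)·(4.1667) + (-2.8333)·(-2.8333) + (0.1667)·(0.1667)) / 5 = 46.8333/5 = 9.3667
  Sample standard deviations s_i = √(s[i,i]):
  s(U) = √(6.7) = 2.5884
  s(V) = √(9.3667) = 3.0605

Step 3 — r_{ij} = s_{ij} / (s_i · s_j):
  r[U,U] = 1 (diagonal).
  r[U,V] = 1.7 / (2.5884 · 3.0605) = 1.7 / 7.9219 = 0.2146
  r[V,V] = 1 (diagonal).

R is symmetric with unit diagonal. Assembling:

R = [[1, 0.2146],
 [0.2146, 1]]


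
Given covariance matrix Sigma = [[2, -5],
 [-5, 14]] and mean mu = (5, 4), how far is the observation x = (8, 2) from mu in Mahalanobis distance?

Step 1 — centre the observation: (x - mu) = (3, -2).

Step 2 — invert Sigma. det(Sigma) = 2·14 - (-5)² = 3.
  Sigma^{-1} = (1/det) · [[d, -b], [-b, a]] = [[4.6667, 1.6667],
 [1.6667, 0.6667]].

Step 3 — form the quadratic (x - mu)^T · Sigma^{-1} · (x - mu):
  Sigma^{-1} · (x - mu) = (10.6667, 3.6667).
  (x - mu)^T · [Sigma^{-1} · (x - mu)] = (3)·(10.6667) + (-2)·(3.6667) = 24.6667.

Step 4 — take square root: d = √(24.6667) ≈ 4.9666.

d(x, mu) = √(24.6667) ≈ 4.9666


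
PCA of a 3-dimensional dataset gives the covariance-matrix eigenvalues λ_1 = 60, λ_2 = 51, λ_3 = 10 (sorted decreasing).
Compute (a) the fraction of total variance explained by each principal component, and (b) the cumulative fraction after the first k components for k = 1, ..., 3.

Step 1 — total variance = trace(Sigma) = Σ λ_i = 60 + 51 + 10 = 121.

Step 2 — fraction explained by component i = λ_i / Σ λ:
  PC1: 60/121 = 0.4959
  PC2: 51/121 = 0.4215
  PC3: 10/121 = 0.0826

Step 3 — cumulative fraction after k components = (λ_1 + ... + λ_k) / Σ λ:
  k = 1: 60/121 = 0.4959
  k = 2: (60 + 51)/121 = 111/121 = 0.9174
  k = 3: (60 + 51 + 10)/121 = 121/121 = 1

Summary (fraction, with percent):

explained: PC1 0.4959 (49.59%), PC2 0.4215 (42.15%), PC3 0.0826 (8.26%);  cumulative: 0.4959, 0.9174, 1


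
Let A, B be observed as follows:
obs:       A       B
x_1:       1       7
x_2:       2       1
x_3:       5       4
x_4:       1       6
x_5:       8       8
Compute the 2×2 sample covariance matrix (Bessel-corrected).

Step 1 — column means:
  mean(A) = (1 + 2 + 5 + 1 + 8) / 5 = 17/5 = 3.4
  mean(B) = (7 + 1 + 4 + 6 + 8) / 5 = 26/5 = 5.2

Step 2 — sample covariance S[i,j] = (1/(n-1)) · Σ_k (x_{k,i} - mean_i) · (x_{k,j} - mean_j), with n-1 = 4.
  S[A,A] = ((-2.4)·(-2.4) + (-1.4)·(-1.4) + (1.6)·(1.6) + (-2.4)·(-2.4) + (4.6)·(4.6)) / 4 = 37.2/4 = 9.3
  S[A,B] = ((-2.4)·(1.8) + (-1.4)·(-4.2) + (1.6)·(-1.2) + (-2.4)·(0.8) + (4.6)·(2.8)) / 4 = 10.6/4 = 2.65
  S[B,B] = ((1.8)·(1.8) + (-4.2)·(-4.2) + (-1.2)·(-1.2) + (0.8)·(0.8) + (2.8)·(2.8)) / 4 = 30.8/4 = 7.7

S is symmetric (S[j,i] = S[i,j]). Assembling:

S = [[9.3, 2.65],
 [2.65, 7.7]]


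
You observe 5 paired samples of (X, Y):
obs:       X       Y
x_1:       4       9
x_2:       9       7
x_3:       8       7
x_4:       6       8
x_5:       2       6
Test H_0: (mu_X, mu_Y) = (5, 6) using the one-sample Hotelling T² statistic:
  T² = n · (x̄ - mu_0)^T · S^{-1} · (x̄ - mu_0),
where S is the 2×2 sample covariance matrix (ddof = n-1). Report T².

Step 1 — sample mean vector:
  mean(X) = (4 + 9 + 8 + 6 + 2) / 5 = 29/5 = 5.8
  mean(Y) = (9 + 7 + 7 + 8 + 6) / 5 = 37/5 = 7.4
  x̄ = (5.8, 7.4),  deviation x̄ - mu_0 = (5.8, 7.4) - (5, 6) = (0.8, 1.4).

Step 2 — sample covariance matrix, S[i,j] = (1/(n-1)) · Σ_k (x_{k,i} - mean_i) · (x_{k,j} - mean_j), divisor n-1 = 4:
  S[X,X] = ((-1.8)·(-1.8) + (3.2)·(3.2) + (2.2)·(2.2) + (0.2)·(0.2) + (-3.8)·(-3.8)) / 4 = 32.8/4 = 8.2
  S[X,Y] = ((-1.8)·(1.6) + (3.2)·(-0.4) + (2.2)·(-0.4) + (0.2)·(0.6) + (-3.8)·(-1.4)) / 4 = 0.4/4 = 0.1
  S[Y,Y] = ((1.6)·(1.6) + (-0.4)·(-0.4) + (-0.4)·(-0.4) + (0.6)·(0.6) + (-1.4)·(-1.4)) / 4 = 5.2/4 = 1.3
  S = [[8.2, 0.1],
 [0.1, 1.3]].

Step 3 — invert S. det(S) = 8.2·1.3 - (0.1)² = 10.65.
  S^{-1} = (1/det) · [[d, -b], [-b, a]] = [[0.1221, -0.0094],
 [-0.0094, 0.77]].

Step 4 — quadratic form (x̄ - mu_0)^T · S^{-1} · (x̄ - mu_0):
  S^{-1} · (x̄ - mu_0) = (0.0845, 1.0704),
  (x̄ - mu_0)^T · [...] = (0.8)·(0.0845) + (1.4)·(1.0704) = 1.5662.

Step 5 — scale by n: T² = 5 · 1.5662 = 7.831.

T² ≈ 7.831


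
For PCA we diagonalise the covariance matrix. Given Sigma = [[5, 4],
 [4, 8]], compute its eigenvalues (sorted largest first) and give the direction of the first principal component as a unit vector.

Step 1 — characteristic polynomial of 2×2 Sigma:
  det(Sigma - λI) = λ² - trace · λ + det = 0.
  trace = 5 + 8 = 13, det = 5·8 - (4)² = 24.
Step 2 — discriminant:
  Δ = trace² - 4·det = 169 - 96 = 73.
Step 3 — eigenvalues:
  λ = (trace ± √Δ)/2 = (13 ± 8.544)/2,
  λ_1 = 10.772,  λ_2 = 2.228.

Step 4 — unit eigenvector for λ_1: solve (Sigma - λ_1 I)v = 0. First row:
  (5 - 10.772)·v_x + (4)·v_y = 0, i.e. (-5.772)·v_x + (4)·v_y = 0,
  so v ∝ (b, λ_1 - a) = (4, 5.772) = u.
  ||u|| = √((4)² + (5.772)²) = √(49.316) ≈ 7.0225,
  v_1 = u/||u|| ≈ (0.5696, 0.8219) (||v_1|| = 1).

λ_1 = 10.772,  λ_2 = 2.228;  v_1 ≈ (0.5696, 0.8219)


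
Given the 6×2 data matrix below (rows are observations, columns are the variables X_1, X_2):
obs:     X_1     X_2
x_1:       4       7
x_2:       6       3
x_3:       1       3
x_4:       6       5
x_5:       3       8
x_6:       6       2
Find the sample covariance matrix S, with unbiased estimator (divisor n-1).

Step 1 — column means:
  mean(X_1) = (4 + 6 + 1 + 6 + 3 + 6) / 6 = 26/6 = 4.3333
  mean(X_2) = (7 + 3 + 3 + 5 + 8 + 2) / 6 = 28/6 = 4.6667

Step 2 — sample covariance S[i,j] = (1/(n-1)) · Σ_k (x_{k,i} - mean_i) · (x_{k,j} - mean_j), with n-1 = 5.
  S[X_1,X_1] = ((-0.3333)·(-0.3333) + (1.6667)·(1.6667) + (-3.3333)·(-3.3333) + (1.6667)·(1.6667) + (-1.3333)·(-1.3333) + (1.6667)·(1.6667)) / 5 = 21.3333/5 = 4.2667
  S[X_1,X_2] = ((-0.3333)·(2.3333) + (1.6667)·(-1.6667) + (-3.3333)·(-1.6667) + (1.6667)·(0.3333) + (-1.3333)·(3.3333) + (1.6667)·(-2.6667)) / 5 = -6.3333/5 = -1.2667
  S[X_2,X_2] = ((2.3333)·(2.3333) + (-1.6667)·(-1.6667) + (-1.6667)·(-1.6667) + (0.3333)·(0.3333) + (3.3333)·(3.3333) + (-2.6667)·(-2.6667)) / 5 = 29.3333/5 = 5.8667

S is symmetric (S[j,i] = S[i,j]). Assembling:

S = [[4.2667, -1.2667],
 [-1.2667, 5.8667]]


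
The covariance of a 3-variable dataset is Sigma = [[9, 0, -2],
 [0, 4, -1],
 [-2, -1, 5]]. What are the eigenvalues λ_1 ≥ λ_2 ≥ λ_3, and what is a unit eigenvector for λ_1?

Step 1 — characteristic polynomial p(λ) = det(λI - Sigma) = λ³ - tr·λ² + c_1·λ - det, where tr = trace, c_1 = sum of the principal 2×2 minors, det = det(Sigma):
  tr = 9 + 4 + 5 = 18,
  c_1 = (9·4 - (0)²) + (9·5 - (-2)²) + (4·5 - (-1)²) = 36 + 41 + 19 = 96,
  det = 9·(4·5 - (-1)²) - (0)·((0)·5 - (-1)·(-2)) + (-2)·((0)·(-1) - 4·(-2)) = 9·(19) - (0)·(-2) + (-2)·(8) = 155.
  So p(λ) = λ³ - 18λ² + 96λ - 155.
Step 2 — look for an integer root (rational root theorem: any rational root is an integer divisor of 155). Testing λ = 5:
  p(5) = 125 - 450 + 480 - 155 = 0  ✓
  Dividing out (λ - 5): p(λ) = (λ - 5)(λ² - 13λ + 31).
Step 3 — remaining eigenvalues from the quadratic λ² - 13λ + 31 = 0:
  Δ = 13² - 4·31 = 169 - 124 = 45,  λ = (13 ± √45)/2 = (13 ± 6.7082)/2 ≈ 9.8541 or 3.1459.
  Sorted: λ_1 = 9.8541,  λ_2 = 5,  λ_3 = 3.1459  (check: sum = 18 = tr ✓).

Step 4 — unit eigenvector for λ_1 ≈ 9.8541: v spans the null space of (Sigma - λ_1 I), whose rows are
  r_1 = (-0.8541, 0, -2),  r_2 = (0, -5.8541, -1),  r_3 = (-2, -1, -4.8541).
  v is orthogonal to every row, so take v ∝ r_1 × r_2 = ((0)·(-1) - (-2)·(-5.8541), (-2)·(0) - (-0.8541)·(-1), (-0.8541)·(-5.8541) - (0)·(0)) ≈ (-11.7082, -0.8541, 5).
  Rescale (multiply by -1 so the first nonzero entry is positive): u = (11.7082, 0.8541, -5).
  ||u|| = √((11.7082)² + (0.8541)² + (-5)²) = √(162.8115) ≈ 12.7598,  v_1 = u/||u|| ≈ (0.9176, 0.0669, -0.3919) (||v_1|| = 1).

λ_1 = 9.8541,  λ_2 = 5,  λ_3 = 3.1459;  v_1 ≈ (0.9176, 0.0669, -0.3919)


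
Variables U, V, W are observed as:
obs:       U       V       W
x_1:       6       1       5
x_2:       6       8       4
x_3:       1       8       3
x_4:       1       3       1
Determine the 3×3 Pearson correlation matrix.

Step 1 — column means:
  mean(U) = (6 + 6 + 1 + 1) / 4 = 14/4 = 3.5
  mean(V) = (1 + 8 + 8 + 3) / 4 = 20/4 = 5
  mean(W) = (5 + 4 + 3 + 1) / 4 = 13/4 = 3.25

Step 2 — sample variances and covariances s[i,j] = (1/(n-1)) · Σ_k (x_{k,i} - mean_i) · (x_{k,j} - mean_j), with n-1 = 3:
  s[U,U] = ((2.5)·(2.5) + (2.5)·(2.5) + (-2.5)·(-2.5) + (-2.5)·(-2.5)) / 3 = 25/3 = 8.3333
  s[U,V] = ((2.5)·(-4) + (2.5)·(3) + (-2.5)·(3) + (-2.5)·(-2)) / 3 = -5/3 = -1.6667
  s[U,W] = ((2.5)·(1.75) + (2.5)·(0.75) + (-2.5)·(-0.25) + (-2.5)·(-2.25)) / 3 = 12.5/3 = 4.1667
  s[V,V] = ((-4)·(-4) + (3)·(3) + (3)·(3) + (-2)·(-2)) / 3 = 38/3 = 12.6667
  s[V,W] = ((-4)·(1.75) + (3)·(0.75) + (3)·(-0.25) + (-2)·(-2.25)) / 3 = -1/3 = -0.3333
  s[W,W] = ((1.75)·(1.75) + (0.75)·(0.75) + (-0.25)·(-0.25) + (-2.25)·(-2.25)) / 3 = 8.75/3 = 2.9167
  Sample standard deviations s_i = √(s[i,i]):
  s(U) = √(8.3333) = 2.8868
  s(V) = √(12.6667) = 3.559
  s(W) = √(2.9167) = 1.7078

Step 3 — r_{ij} = s_{ij} / (s_i · s_j):
  r[U,U] = 1 (diagonal).
  r[U,V] = -1.6667 / (2.8868 · 3.559) = -1.6667 / 10.274 = -0.1622
  r[U,W] = 4.1667 / (2.8868 · 1.7078) = 4.1667 / 4.9301 = 0.8452
  r[V,V] = 1 (diagonal).
  r[V,W] = -0.3333 / (3.559 · 1.7078) = -0.3333 / 6.0782 = -0.0548
  r[W,W] = 1 (diagonal).

R is symmetric with unit diagonal. Assembling:

R = [[1, -0.1622, 0.8452],
 [-0.1622, 1, -0.0548],
 [0.8452, -0.0548, 1]]


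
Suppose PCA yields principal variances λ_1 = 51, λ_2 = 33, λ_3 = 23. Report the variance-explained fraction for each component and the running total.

Step 1 — total variance = trace(Sigma) = Σ λ_i = 51 + 33 + 23 = 107.

Step 2 — fraction explained by component i = λ_i / Σ λ:
  PC1: 51/107 = 0.4766
  PC2: 33/107 = 0.3084
  PC3: 23/107 = 0.215

Step 3 — cumulative fraction after k components = (λ_1 + ... + λ_k) / Σ λ:
  k = 1: 51/107 = 0.4766
  k = 2: (51 + 33)/107 = 84/107 = 0.785
  k = 3: (51 + 33 + 23)/107 = 107/107 = 1

Summary (fraction, with percent):

explained: PC1 0.4766 (47.66%), PC2 0.3084 (30.84%), PC3 0.215 (21.5%);  cumulative: 0.4766, 0.785, 1


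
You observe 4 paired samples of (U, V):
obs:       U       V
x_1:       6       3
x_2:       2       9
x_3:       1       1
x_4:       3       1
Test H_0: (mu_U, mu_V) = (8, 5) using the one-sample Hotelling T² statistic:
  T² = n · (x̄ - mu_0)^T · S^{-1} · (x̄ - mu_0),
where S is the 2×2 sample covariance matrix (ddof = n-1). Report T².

Step 1 — sample mean vector:
  mean(U) = (6 + 2 + 1 + 3) / 4 = 12/4 = 3
  mean(V) = (3 + 9 + 1 + 1) / 4 = 14/4 = 3.5
  x̄ = (3, 3.5),  deviation x̄ - mu_0 = (3, 3.5) - (8, 5) = (-5, -1.5).

Step 2 — sample covariance matrix, S[i,j] = (1/(n-1)) · Σ_k (x_{k,i} - mean_i) · (x_{k,j} - mean_j), divisor n-1 = 3:
  S[U,U] = ((3)·(3) + (-1)·(-1) + (-2)·(-2) + (0)·(0)) / 3 = 14/3 = 4.6667
  S[U,V] = ((3)·(-0.5) + (-1)·(5.5) + (-2)·(-2.5) + (0)·(-2.5)) / 3 = -2/3 = -0.6667
  S[V,V] = ((-0.5)·(-0.5) + (5.5)·(5.5) + (-2.5)·(-2.5) + (-2.5)·(-2.5)) / 3 = 43/3 = 14.3333
  S = [[4.6667, -0.6667],
 [-0.6667, 14.3333]].

Step 3 — invert S. det(S) = 4.6667·14.3333 - (-0.6667)² = 66.4444.
  S^{-1} = (1/det) · [[d, -b], [-b, a]] = [[0.2157, 0.01],
 [0.01, 0.0702]].

Step 4 — quadratic form (x̄ - mu_0)^T · S^{-1} · (x̄ - mu_0):
  S^{-1} · (x̄ - mu_0) = (-1.0936, -0.1555),
  (x̄ - mu_0)^T · [...] = (-5)·(-1.0936) + (-1.5)·(-0.1555) = 5.7015.

Step 5 — scale by n: T² = 4 · 5.7015 = 22.806.

T² ≈ 22.806


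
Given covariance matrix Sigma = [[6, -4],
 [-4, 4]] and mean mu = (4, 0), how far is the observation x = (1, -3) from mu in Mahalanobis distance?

Step 1 — centre the observation: (x - mu) = (-3, -3).

Step 2 — invert Sigma. det(Sigma) = 6·4 - (-4)² = 8.
  Sigma^{-1} = (1/det) · [[d, -b], [-b, a]] = [[0.5, 0.5],
 [0.5, 0.75]].

Step 3 — form the quadratic (x - mu)^T · Sigma^{-1} · (x - mu):
  Sigma^{-1} · (x - mu) = (-3, -3.75).
  (x - mu)^T · [Sigma^{-1} · (x - mu)] = (-3)·(-3) + (-3)·(-3.75) = 20.25.

Step 4 — take square root: d = √(20.25) ≈ 4.5.

d(x, mu) = √(20.25) ≈ 4.5


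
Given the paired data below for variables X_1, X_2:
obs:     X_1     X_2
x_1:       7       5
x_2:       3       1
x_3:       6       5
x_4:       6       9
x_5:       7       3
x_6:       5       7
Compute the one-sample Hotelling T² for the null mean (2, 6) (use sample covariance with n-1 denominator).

Step 1 — sample mean vector:
  mean(X_1) = (7 + 3 + 6 + 6 + 7 + 5) / 6 = 34/6 = 5.6667
  mean(X_2) = (5 + 1 + 5 + 9 + 3 + 7) / 6 = 30/6 = 5
  x̄ = (5.6667, 5),  deviation x̄ - mu_0 = (5.6667, 5) - (2, 6) = (3.6667, -1).

Step 2 — sample covariance matrix, S[i,j] = (1/(n-1)) · Σ_k (x_{k,i} - mean_i) · (x_{k,j} - mean_j), divisor n-1 = 5:
  S[X_1,X_1] = ((1.3333)·(1.3333) + (-2.6667)·(-2.6667) + (0.3333)·(0.3333) + (0.3333)·(0.3333) + (1.3333)·(1.3333) + (-0.6667)·(-0.6667)) / 5 = 11.3333/5 = 2.2667
  S[X_1,X_2] = ((1.3333)·(0) + (-2.6667)·(-4) + (0.3333)·(0) + (0.3333)·(4) + (1.3333)·(-2) + (-0.6667)·(2)) / 5 = 8/5 = 1.6
  S[X_2,X_2] = ((0)·(0) + (-4)·(-4) + (0)·(0) + (4)·(4) + (-2)·(-2) + (2)·(2)) / 5 = 40/5 = 8
  S = [[2.2667, 1.6],
 [1.6, 8]].

Step 3 — invert S. det(S) = 2.2667·8 - (1.6)² = 15.5733.
  S^{-1} = (1/det) · [[d, -b], [-b, a]] = [[0.5137, -0.1027],
 [-0.1027, 0.1455]].

Step 4 — quadratic form (x̄ - mu_0)^T · S^{-1} · (x̄ - mu_0):
  S^{-1} · (x̄ - mu_0) = (1.9863, -0.5223),
  (x̄ - mu_0)^T · [...] = (3.6667)·(1.9863) + (-1)·(-0.5223) = 7.8054.

Step 5 — scale by n: T² = 6 · 7.8054 = 46.8322.

T² ≈ 46.8322


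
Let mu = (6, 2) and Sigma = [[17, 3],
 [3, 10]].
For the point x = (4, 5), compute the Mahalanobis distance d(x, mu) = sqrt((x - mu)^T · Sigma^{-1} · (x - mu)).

Step 1 — centre the observation: (x - mu) = (-2, 3).

Step 2 — invert Sigma. det(Sigma) = 17·10 - (3)² = 161.
  Sigma^{-1} = (1/det) · [[d, -b], [-b, a]] = [[0.0621, -0.0186],
 [-0.0186, 0.1056]].

Step 3 — form the quadratic (x - mu)^T · Sigma^{-1} · (x - mu):
  Sigma^{-1} · (x - mu) = (-0.1801, 0.354).
  (x - mu)^T · [Sigma^{-1} · (x - mu)] = (-2)·(-0.1801) + (3)·(0.354) = 1.4224.

Step 4 — take square root: d = √(1.4224) ≈ 1.1926.

d(x, mu) = √(1.4224) ≈ 1.1926


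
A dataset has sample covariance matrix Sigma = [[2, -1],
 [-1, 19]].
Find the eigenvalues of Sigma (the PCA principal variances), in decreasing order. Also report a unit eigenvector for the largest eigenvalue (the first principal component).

Step 1 — characteristic polynomial of 2×2 Sigma:
  det(Sigma - λI) = λ² - trace · λ + det = 0.
  trace = 2 + 19 = 21, det = 2·19 - (-1)² = 37.
Step 2 — discriminant:
  Δ = trace² - 4·det = 441 - 148 = 293.
Step 3 — eigenvalues:
  λ = (trace ± √Δ)/2 = (21 ± 17.1172)/2,
  λ_1 = 19.0586,  λ_2 = 1.9414.

Step 4 — unit eigenvector for λ_1: solve (Sigma - λ_1 I)v = 0. First row:
  (2 - 19.0586)·v_x + (-1)·v_y = 0, i.e. (-17.0586)·v_x + (-1)·v_y = 0,
  so v ∝ (b, λ_1 - a) = (-1, 17.0586); multiply by -1 so the first entry is positive: u = (1, -17.0586).
  ||u|| = √((1)² + (-17.0586)²) = √(291.9966) ≈ 17.0879,
  v_1 = u/||u|| ≈ (0.0585, -0.9983) (||v_1|| = 1).

λ_1 = 19.0586,  λ_2 = 1.9414;  v_1 ≈ (0.0585, -0.9983)


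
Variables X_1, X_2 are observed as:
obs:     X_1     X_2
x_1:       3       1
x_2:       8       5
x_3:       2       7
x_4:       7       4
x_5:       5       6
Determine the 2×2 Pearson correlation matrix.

Step 1 — column means:
  mean(X_1) = (3 + 8 + 2 + 7 + 5) / 5 = 25/5 = 5
  mean(X_2) = (1 + 5 + 7 + 4 + 6) / 5 = 23/5 = 4.6

Step 2 — sample variances and covariances s[i,j] = (1/(n-1)) · Σ_k (x_{k,i} - mean_i) · (x_{k,j} - mean_j), with n-1 = 4:
  s[X_1,X_1] = ((-2)·(-2) + (3)·(3) + (-3)·(-3) + (2)·(2) + (0)·(0)) / 4 = 26/4 = 6.5
  s[X_1,X_2] = ((-2)·(-3.6) + (3)·(0.4) + (-3)·(2.4) + (2)·(-0.6) + (0)·(1.4)) / 4 = 0/4 = 0
  s[X_2,X_2] = ((-3.6)·(-3.6) + (0.4)·(0.4) + (2.4)·(2.4) + (-0.6)·(-0.6) + (1.4)·(1.4)) / 4 = 21.2/4 = 5.3
  Sample standard deviations s_i = √(s[i,i]):
  s(X_1) = √(6.5) = 2.5495
  s(X_2) = √(5.3) = 2.3022

Step 3 — r_{ij} = s_{ij} / (s_i · s_j):
  r[X_1,X_1] = 1 (diagonal).
  r[X_1,X_2] = 0 / (2.5495 · 2.3022) = 0 / 5.8694 = 0
  r[X_2,X_2] = 1 (diagonal).

R is symmetric with unit diagonal. Assembling:

R = [[1, 0],
 [0, 1]]


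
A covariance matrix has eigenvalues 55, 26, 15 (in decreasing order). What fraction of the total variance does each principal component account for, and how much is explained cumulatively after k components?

Step 1 — total variance = trace(Sigma) = Σ λ_i = 55 + 26 + 15 = 96.

Step 2 — fraction explained by component i = λ_i / Σ λ:
  PC1: 55/96 = 0.5729
  PC2: 26/96 = 0.2708
  PC3: 15/96 = 0.1562

Step 3 — cumulative fraction after k components = (λ_1 + ... + λ_k) / Σ λ:
  k = 1: 55/96 = 0.5729
  k = 2: (55 + 26)/96 = 81/96 = 0.8438
  k = 3: (55 + 26 + 15)/96 = 96/96 = 1

Summary (fraction, with percent):

explained: PC1 0.5729 (57.29%), PC2 0.2708 (27.08%), PC3 0.1562 (15.62%);  cumulative: 0.5729, 0.8438, 1


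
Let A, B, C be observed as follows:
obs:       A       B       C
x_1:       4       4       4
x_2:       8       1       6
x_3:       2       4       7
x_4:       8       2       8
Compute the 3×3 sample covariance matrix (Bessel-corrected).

Step 1 — column means:
  mean(A) = (4 + 8 + 2 + 8) / 4 = 22/4 = 5.5
  mean(B) = (4 + 1 + 4 + 2) / 4 = 11/4 = 2.75
  mean(C) = (4 + 6 + 7 + 8) / 4 = 25/4 = 6.25

Step 2 — sample covariance S[i,j] = (1/(n-1)) · Σ_k (x_{k,i} - mean_i) · (x_{k,j} - mean_j), with n-1 = 3.
  S[A,A] = ((-1.5)·(-1.5) + (2.5)·(2.5) + (-3.5)·(-3.5) + (2.5)·(2.5)) / 3 = 27/3 = 9
  S[A,B] = ((-1.5)·(1.25) + (2.5)·(-1.75) + (-3.5)·(1.25) + (2.5)·(-0.75)) / 3 = -12.5/3 = -4.1667
  S[A,C] = ((-1.5)·(-2.25) + (2.5)·(-0.25) + (-3.5)·(0.75) + (2.5)·(1.75)) / 3 = 4.5/3 = 1.5
  S[B,B] = ((1.25)·(1.25) + (-1.75)·(-1.75) + (1.25)·(1.25) + (-0.75)·(-0.75)) / 3 = 6.75/3 = 2.25
  S[B,C] = ((1.25)·(-2.25) + (-1.75)·(-0.25) + (1.25)·(0.75) + (-0.75)·(1.75)) / 3 = -2.75/3 = -0.9167
  S[C,C] = ((-2.25)·(-2.25) + (-0.25)·(-0.25) + (0.75)·(0.75) + (1.75)·(1.75)) / 3 = 8.75/3 = 2.9167

S is symmetric (S[j,i] = S[i,j]). Assembling:

S = [[9, -4.1667, 1.5],
 [-4.1667, 2.25, -0.9167],
 [1.5, -0.9167, 2.9167]]


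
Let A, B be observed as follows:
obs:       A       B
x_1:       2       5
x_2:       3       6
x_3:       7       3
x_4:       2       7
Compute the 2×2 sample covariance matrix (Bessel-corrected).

Step 1 — column means:
  mean(A) = (2 + 3 + 7 + 2) / 4 = 14/4 = 3.5
  mean(B) = (5 + 6 + 3 + 7) / 4 = 21/4 = 5.25

Step 2 — sample covariance S[i,j] = (1/(n-1)) · Σ_k (x_{k,i} - mean_i) · (x_{k,j} - mean_j), with n-1 = 3.
  S[A,A] = ((-1.5)·(-1.5) + (-0.5)·(-0.5) + (3.5)·(3.5) + (-1.5)·(-1.5)) / 3 = 17/3 = 5.6667
  S[A,B] = ((-1.5)·(-0.25) + (-0.5)·(0.75) + (3.5)·(-2.25) + (-1.5)·(1.75)) / 3 = -10.5/3 = -3.5
  S[B,B] = ((-0.25)·(-0.25) + (0.75)·(0.75) + (-2.25)·(-2.25) + (1.75)·(1.75)) / 3 = 8.75/3 = 2.9167

S is symmetric (S[j,i] = S[i,j]). Assembling:

S = [[5.6667, -3.5],
 [-3.5, 2.9167]]


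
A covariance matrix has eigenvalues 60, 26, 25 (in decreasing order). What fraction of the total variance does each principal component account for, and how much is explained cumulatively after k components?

Step 1 — total variance = trace(Sigma) = Σ λ_i = 60 + 26 + 25 = 111.

Step 2 — fraction explained by component i = λ_i / Σ λ:
  PC1: 60/111 = 0.5405
  PC2: 26/111 = 0.2342
  PC3: 25/111 = 0.2252

Step 3 — cumulative fraction after k components = (λ_1 + ... + λ_k) / Σ λ:
  k = 1: 60/111 = 0.5405
  k = 2: (60 + 26)/111 = 86/111 = 0.7748
  k = 3: (60 + 26 + 25)/111 = 111/111 = 1

Summary (fraction, with percent):

explained: PC1 0.5405 (54.05%), PC2 0.2342 (23.42%), PC3 0.2252 (22.52%);  cumulative: 0.5405, 0.7748, 1


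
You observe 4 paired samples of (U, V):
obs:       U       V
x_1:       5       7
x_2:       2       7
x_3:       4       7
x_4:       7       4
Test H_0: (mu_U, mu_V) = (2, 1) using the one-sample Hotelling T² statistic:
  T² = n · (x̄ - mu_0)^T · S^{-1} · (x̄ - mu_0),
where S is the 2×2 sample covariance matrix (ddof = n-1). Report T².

Step 1 — sample mean vector:
  mean(U) = (5 + 2 + 4 + 7) / 4 = 18/4 = 4.5
  mean(V) = (7 + 7 + 7 + 4) / 4 = 25/4 = 6.25
  x̄ = (4.5, 6.25),  deviation x̄ - mu_0 = (4.5, 6.25) - (2, 1) = (2.5, 5.25).

Step 2 — sample covariance matrix, S[i,j] = (1/(n-1)) · Σ_k (x_{k,i} - mean_i) · (x_{k,j} - mean_j), divisor n-1 = 3:
  S[U,U] = ((0.5)·(0.5) + (-2.5)·(-2.5) + (-0.5)·(-0.5) + (2.5)·(2.5)) / 3 = 13/3 = 4.3333
  S[U,V] = ((0.5)·(0.75) + (-2.5)·(0.75) + (-0.5)·(0.75) + (2.5)·(-2.25)) / 3 = -7.5/3 = -2.5
  S[V,V] = ((0.75)·(0.75) + (0.75)·(0.75) + (0.75)·(0.75) + (-2.25)·(-2.25)) / 3 = 6.75/3 = 2.25
  S = [[4.3333, -2.5],
 [-2.5, 2.25]].

Step 3 — invert S. det(S) = 4.3333·2.25 - (-2.5)² = 3.5.
  S^{-1} = (1/det) · [[d, -b], [-b, a]] = [[0.6429, 0.7143],
 [0.7143, 1.2381]].

Step 4 — quadratic form (x̄ - mu_0)^T · S^{-1} · (x̄ - mu_0):
  S^{-1} · (x̄ - mu_0) = (5.3571, 8.2857),
  (x̄ - mu_0)^T · [...] = (2.5)·(5.3571) + (5.25)·(8.2857) = 56.8929.

Step 5 — scale by n: T² = 4 · 56.8929 = 227.5714.

T² ≈ 227.5714


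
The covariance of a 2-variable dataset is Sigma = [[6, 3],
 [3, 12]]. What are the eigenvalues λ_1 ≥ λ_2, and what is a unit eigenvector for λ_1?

Step 1 — characteristic polynomial of 2×2 Sigma:
  det(Sigma - λI) = λ² - trace · λ + det = 0.
  trace = 6 + 12 = 18, det = 6·12 - (3)² = 63.
Step 2 — discriminant:
  Δ = trace² - 4·det = 324 - 252 = 72.
Step 3 — eigenvalues:
  λ = (trace ± √Δ)/2 = (18 ± 8.4853)/2,
  λ_1 = 13.2426,  λ_2 = 4.7574.

Step 4 — unit eigenvector for λ_1: solve (Sigma - λ_1 I)v = 0. First row:
  (6 - 13.2426)·v_x + (3)·v_y = 0, i.e. (-7.2426)·v_x + (3)·v_y = 0,
  so v ∝ (b, λ_1 - a) = (3, 7.2426) = u.
  ||u|| = √((3)² + (7.2426)²) = √(61.4558) ≈ 7.8394,
  v_1 = u/||u|| ≈ (0.3827, 0.9239) (||v_1|| = 1).

λ_1 = 13.2426,  λ_2 = 4.7574;  v_1 ≈ (0.3827, 0.9239)


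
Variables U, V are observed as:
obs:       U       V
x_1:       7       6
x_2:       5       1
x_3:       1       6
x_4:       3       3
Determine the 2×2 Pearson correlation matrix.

Step 1 — column means:
  mean(U) = (7 + 5 + 1 + 3) / 4 = 16/4 = 4
  mean(V) = (6 + 1 + 6 + 3) / 4 = 16/4 = 4

Step 2 — sample variances and covariances s[i,j] = (1/(n-1)) · Σ_k (x_{k,i} - mean_i) · (x_{k,j} - mean_j), with n-1 = 3:
  s[U,U] = ((3)·(3) + (1)·(1) + (-3)·(-3) + (-1)·(-1)) / 3 = 20/3 = 6.6667
  s[U,V] = ((3)·(2) + (1)·(-3) + (-3)·(2) + (-1)·(-1)) / 3 = -2/3 = -0.6667
  s[V,V] = ((2)·(2) + (-3)·(-3) + (2)·(2) + (-1)·(-1)) / 3 = 18/3 = 6
  Sample standard deviations s_i = √(s[i,i]):
  s(U) = √(6.6667) = 2.582
  s(V) = √(6) = 2.4495

Step 3 — r_{ij} = s_{ij} / (s_i · s_j):
  r[U,U] = 1 (diagonal).
  r[U,V] = -0.6667 / (2.582 · 2.4495) = -0.6667 / 6.3246 = -0.1054
  r[V,V] = 1 (diagonal).

R is symmetric with unit diagonal. Assembling:

R = [[1, -0.1054],
 [-0.1054, 1]]


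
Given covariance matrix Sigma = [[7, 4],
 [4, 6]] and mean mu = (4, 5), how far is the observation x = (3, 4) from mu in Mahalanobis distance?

Step 1 — centre the observation: (x - mu) = (-1, -1).

Step 2 — invert Sigma. det(Sigma) = 7·6 - (4)² = 26.
  Sigma^{-1} = (1/det) · [[d, -b], [-b, a]] = [[0.2308, -0.1538],
 [-0.1538, 0.2692]].

Step 3 — form the quadratic (x - mu)^T · Sigma^{-1} · (x - mu):
  Sigma^{-1} · (x - mu) = (-0.0769, -0.1154).
  (x - mu)^T · [Sigma^{-1} · (x - mu)] = (-1)·(-0.0769) + (-1)·(-0.1154) = 0.1923.

Step 4 — take square root: d = √(0.1923) ≈ 0.4385.

d(x, mu) = √(0.1923) ≈ 0.4385


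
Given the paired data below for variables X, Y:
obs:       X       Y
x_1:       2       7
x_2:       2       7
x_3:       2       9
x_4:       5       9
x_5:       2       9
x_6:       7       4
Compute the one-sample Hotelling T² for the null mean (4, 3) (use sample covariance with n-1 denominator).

Step 1 — sample mean vector:
  mean(X) = (2 + 2 + 2 + 5 + 2 + 7) / 6 = 20/6 = 3.3333
  mean(Y) = (7 + 7 + 9 + 9 + 9 + 4) / 6 = 45/6 = 7.5
  x̄ = (3.3333, 7.5),  deviation x̄ - mu_0 = (3.3333, 7.5) - (4, 3) = (-0.6667, 4.5).

Step 2 — sample covariance matrix, S[i,j] = (1/(n-1)) · Σ_k (x_{k,i} - mean_i) · (x_{k,j} - mean_j), divisor n-1 = 5:
  S[X,X] = ((-1.3333)·(-1.3333) + (-1.3333)·(-1.3333) + (-1.3333)·(-1.3333) + (1.6667)·(1.6667) + (-1.3333)·(-1.3333) + (3.6667)·(3.6667)) / 5 = 23.3333/5 = 4.6667
  S[X,Y] = ((-1.3333)·(-0.5) + (-1.3333)·(-0.5) + (-1.3333)·(1.5) + (1.6667)·(1.5) + (-1.3333)·(1.5) + (3.6667)·(-3.5)) / 5 = -13/5 = -2.6
  S[Y,Y] = ((-0.5)·(-0.5) + (-0.5)·(-0.5) + (1.5)·(1.5) + (1.5)·(1.5) + (1.5)·(1.5) + (-3.5)·(-3.5)) / 5 = 19.5/5 = 3.9
  S = [[4.6667, -2.6],
 [-2.6, 3.9]].

Step 3 — invert S. det(S) = 4.6667·3.9 - (-2.6)² = 11.44.
  S^{-1} = (1/det) · [[d, -b], [-b, a]] = [[0.3409, 0.2273],
 [0.2273, 0.4079]].

Step 4 — quadratic form (x̄ - mu_0)^T · S^{-1} · (x̄ - mu_0):
  S^{-1} · (x̄ - mu_0) = (0.7955, 1.6841),
  (x̄ - mu_0)^T · [...] = (-0.6667)·(0.7955) + (4.5)·(1.6841) = 7.0484.

Step 5 — scale by n: T² = 6 · 7.0484 = 42.2902.

T² ≈ 42.2902


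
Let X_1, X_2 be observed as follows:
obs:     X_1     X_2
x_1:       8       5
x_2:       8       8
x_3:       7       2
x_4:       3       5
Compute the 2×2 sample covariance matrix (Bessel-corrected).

Step 1 — column means:
  mean(X_1) = (8 + 8 + 7 + 3) / 4 = 26/4 = 6.5
  mean(X_2) = (5 + 8 + 2 + 5) / 4 = 20/4 = 5

Step 2 — sample covariance S[i,j] = (1/(n-1)) · Σ_k (x_{k,i} - mean_i) · (x_{k,j} - mean_j), with n-1 = 3.
  S[X_1,X_1] = ((1.5)·(1.5) + (1.5)·(1.5) + (0.5)·(0.5) + (-3.5)·(-3.5)) / 3 = 17/3 = 5.6667
  S[X_1,X_2] = ((1.5)·(0) + (1.5)·(3) + (0.5)·(-3) + (-3.5)·(0)) / 3 = 3/3 = 1
  S[X_2,X_2] = ((0)·(0) + (3)·(3) + (-3)·(-3) + (0)·(0)) / 3 = 18/3 = 6

S is symmetric (S[j,i] = S[i,j]). Assembling:

S = [[5.6667, 1],
 [1, 6]]


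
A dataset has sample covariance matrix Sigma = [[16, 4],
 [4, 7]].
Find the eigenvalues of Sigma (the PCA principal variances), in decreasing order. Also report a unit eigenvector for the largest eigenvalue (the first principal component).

Step 1 — characteristic polynomial of 2×2 Sigma:
  det(Sigma - λI) = λ² - trace · λ + det = 0.
  trace = 16 + 7 = 23, det = 16·7 - (4)² = 96.
Step 2 — discriminant:
  Δ = trace² - 4·det = 529 - 384 = 145.
Step 3 — eigenvalues:
  λ = (trace ± √Δ)/2 = (23 ± 12.0416)/2,
  λ_1 = 17.5208,  λ_2 = 5.4792.

Step 4 — unit eigenvector for λ_1: solve (Sigma - λ_1 I)v = 0. First row:
  (16 - 17.5208)·v_x + (4)·v_y = 0, i.e. (-1.5208)·v_x + (4)·v_y = 0,
  so v ∝ (b, λ_1 - a) = (4, 1.5208) = u.
  ||u|| = √((4)² + (1.5208)²) = √(18.3128) ≈ 4.2793,
  v_1 = u/||u|| ≈ (0.9347, 0.3554) (||v_1|| = 1).

λ_1 = 17.5208,  λ_2 = 5.4792;  v_1 ≈ (0.9347, 0.3554)


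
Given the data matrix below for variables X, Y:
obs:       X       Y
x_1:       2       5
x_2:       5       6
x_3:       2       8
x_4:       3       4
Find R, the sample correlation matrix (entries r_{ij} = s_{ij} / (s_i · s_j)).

Step 1 — column means:
  mean(X) = (2 + 5 + 2 + 3) / 4 = 12/4 = 3
  mean(Y) = (5 + 6 + 8 + 4) / 4 = 23/4 = 5.75

Step 2 — sample variances and covariances s[i,j] = (1/(n-1)) · Σ_k (x_{k,i} - mean_i) · (x_{k,j} - mean_j), with n-1 = 3:
  s[X,X] = ((-1)·(-1) + (2)·(2) + (-1)·(-1) + (0)·(0)) / 3 = 6/3 = 2
  s[X,Y] = ((-1)·(-0.75) + (2)·(0.25) + (-1)·(2.25) + (0)·(-1.75)) / 3 = -1/3 = -0.3333
  s[Y,Y] = ((-0.75)·(-0.75) + (0.25)·(0.25) + (2.25)·(2.25) + (-1.75)·(-1.75)) / 3 = 8.75/3 = 2.9167
  Sample standard deviations s_i = √(s[i,i]):
  s(X) = √(2) = 1.4142
  s(Y) = √(2.9167) = 1.7078

Step 3 — r_{ij} = s_{ij} / (s_i · s_j):
  r[X,X] = 1 (diagonal).
  r[X,Y] = -0.3333 / (1.4142 · 1.7078) = -0.3333 / 2.4152 = -0.138
  r[Y,Y] = 1 (diagonal).

R is symmetric with unit diagonal. Assembling:

R = [[1, -0.138],
 [-0.138, 1]]


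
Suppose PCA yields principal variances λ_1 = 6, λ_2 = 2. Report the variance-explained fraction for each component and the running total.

Step 1 — total variance = trace(Sigma) = Σ λ_i = 6 + 2 = 8.

Step 2 — fraction explained by component i = λ_i / Σ λ:
  PC1: 6/8 = 0.75
  PC2: 2/8 = 0.25

Step 3 — cumulative fraction after k components = (λ_1 + ... + λ_k) / Σ λ:
  k = 1: 6/8 = 0.75
  k = 2: (6 + 2)/8 = 8/8 = 1

Summary (fraction, with percent):

explained: PC1 0.75 (75%), PC2 0.25 (25%);  cumulative: 0.75, 1


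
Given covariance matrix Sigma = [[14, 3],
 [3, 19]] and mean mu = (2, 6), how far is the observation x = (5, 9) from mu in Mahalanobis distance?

Step 1 — centre the observation: (x - mu) = (3, 3).

Step 2 — invert Sigma. det(Sigma) = 14·19 - (3)² = 257.
  Sigma^{-1} = (1/det) · [[d, -b], [-b, a]] = [[0.0739, -0.0117],
 [-0.0117, 0.0545]].

Step 3 — form the quadratic (x - mu)^T · Sigma^{-1} · (x - mu):
  Sigma^{-1} · (x - mu) = (0.1868, 0.1284).
  (x - mu)^T · [Sigma^{-1} · (x - mu)] = (3)·(0.1868) + (3)·(0.1284) = 0.9455.

Step 4 — take square root: d = √(0.9455) ≈ 0.9724.

d(x, mu) = √(0.9455) ≈ 0.9724


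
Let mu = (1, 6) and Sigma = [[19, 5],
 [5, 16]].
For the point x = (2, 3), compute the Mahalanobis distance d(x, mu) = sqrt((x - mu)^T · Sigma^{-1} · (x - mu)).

Step 1 — centre the observation: (x - mu) = (1, -3).

Step 2 — invert Sigma. det(Sigma) = 19·16 - (5)² = 279.
  Sigma^{-1} = (1/det) · [[d, -b], [-b, a]] = [[0.0573, -0.0179],
 [-0.0179, 0.0681]].

Step 3 — form the quadratic (x - mu)^T · Sigma^{-1} · (x - mu):
  Sigma^{-1} · (x - mu) = (0.1111, -0.2222).
  (x - mu)^T · [Sigma^{-1} · (x - mu)] = (1)·(0.1111) + (-3)·(-0.2222) = 0.7778.

Step 4 — take square root: d = √(0.7778) ≈ 0.8819.

d(x, mu) = √(0.7778) ≈ 0.8819


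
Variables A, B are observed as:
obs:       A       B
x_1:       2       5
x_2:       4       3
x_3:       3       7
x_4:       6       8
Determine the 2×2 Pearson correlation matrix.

Step 1 — column means:
  mean(A) = (2 + 4 + 3 + 6) / 4 = 15/4 = 3.75
  mean(B) = (5 + 3 + 7 + 8) / 4 = 23/4 = 5.75

Step 2 — sample variances and covariances s[i,j] = (1/(n-1)) · Σ_k (x_{k,i} - mean_i) · (x_{k,j} - mean_j), with n-1 = 3:
  s[A,A] = ((-1.75)·(-1.75) + (0.25)·(0.25) + (-0.75)·(-0.75) + (2.25)·(2.25)) / 3 = 8.75/3 = 2.9167
  s[A,B] = ((-1.75)·(-0.75) + (0.25)·(-2.75) + (-0.75)·(1.25) + (2.25)·(2.25)) / 3 = 4.75/3 = 1.5833
  s[B,B] = ((-0.75)·(-0.75) + (-2.75)·(-2.75) + (1.25)·(1.25) + (2.25)·(2.25)) / 3 = 14.75/3 = 4.9167
  Sample standard deviations s_i = √(s[i,i]):
  s(A) = √(2.9167) = 1.7078
  s(B) = √(4.9167) = 2.2174

Step 3 — r_{ij} = s_{ij} / (s_i · s_j):
  r[A,A] = 1 (diagonal).
  r[A,B] = 1.5833 / (1.7078 · 2.2174) = 1.5833 / 3.7869 = 0.4181
  r[B,B] = 1 (diagonal).

R is symmetric with unit diagonal. Assembling:

R = [[1, 0.4181],
 [0.4181, 1]]


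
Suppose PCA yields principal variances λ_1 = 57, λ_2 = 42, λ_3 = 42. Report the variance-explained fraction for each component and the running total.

Step 1 — total variance = trace(Sigma) = Σ λ_i = 57 + 42 + 42 = 141.

Step 2 — fraction explained by component i = λ_i / Σ λ:
  PC1: 57/141 = 0.4043
  PC2: 42/141 = 0.2979
  PC3: 42/141 = 0.2979

Step 3 — cumulative fraction after k components = (λ_1 + ... + λ_k) / Σ λ:
  k = 1: 57/141 = 0.4043
  k = 2: (57 + 42)/141 = 99/141 = 0.7021
  k = 3: (57 + 42 + 42)/141 = 141/141 = 1

Summary (fraction, with percent):

explained: PC1 0.4043 (40.43%), PC2 0.2979 (29.79%), PC3 0.2979 (29.79%);  cumulative: 0.4043, 0.7021, 1


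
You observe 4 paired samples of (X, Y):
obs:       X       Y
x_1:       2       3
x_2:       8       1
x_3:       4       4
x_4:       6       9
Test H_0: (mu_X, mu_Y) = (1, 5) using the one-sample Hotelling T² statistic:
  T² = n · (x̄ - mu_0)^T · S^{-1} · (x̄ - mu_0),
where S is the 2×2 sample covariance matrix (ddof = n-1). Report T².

Step 1 — sample mean vector:
  mean(X) = (2 + 8 + 4 + 6) / 4 = 20/4 = 5
  mean(Y) = (3 + 1 + 4 + 9) / 4 = 17/4 = 4.25
  x̄ = (5, 4.25),  deviation x̄ - mu_0 = (5, 4.25) - (1, 5) = (4, -0.75).

Step 2 — sample covariance matrix, S[i,j] = (1/(n-1)) · Σ_k (x_{k,i} - mean_i) · (x_{k,j} - mean_j), divisor n-1 = 3:
  S[X,X] = ((-3)·(-3) + (3)·(3) + (-1)·(-1) + (1)·(1)) / 3 = 20/3 = 6.6667
  S[X,Y] = ((-3)·(-1.25) + (3)·(-3.25) + (-1)·(-0.25) + (1)·(4.75)) / 3 = -1/3 = -0.3333
  S[Y,Y] = ((-1.25)·(-1.25) + (-3.25)·(-3.25) + (-0.25)·(-0.25) + (4.75)·(4.75)) / 3 = 34.75/3 = 11.5833
  S = [[6.6667, -0.3333],
 [-0.3333, 11.5833]].

Step 3 — invert S. det(S) = 6.6667·11.5833 - (-0.3333)² = 77.1111.
  S^{-1} = (1/det) · [[d, -b], [-b, a]] = [[0.1502, 0.0043],
 [0.0043, 0.0865]].

Step 4 — quadratic form (x̄ - mu_0)^T · S^{-1} · (x̄ - mu_0):
  S^{-1} · (x̄ - mu_0) = (0.5976, -0.0476),
  (x̄ - mu_0)^T · [...] = (4)·(0.5976) + (-0.75)·(-0.0476) = 2.4262.

Step 5 — scale by n: T² = 4 · 2.4262 = 9.7046.

T² ≈ 9.7046


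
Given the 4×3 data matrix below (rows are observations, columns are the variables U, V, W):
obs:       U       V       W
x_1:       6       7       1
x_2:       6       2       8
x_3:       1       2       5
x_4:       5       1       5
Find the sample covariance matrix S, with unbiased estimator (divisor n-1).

Step 1 — column means:
  mean(U) = (6 + 6 + 1 + 5) / 4 = 18/4 = 4.5
  mean(V) = (7 + 2 + 2 + 1) / 4 = 12/4 = 3
  mean(W) = (1 + 8 + 5 + 5) / 4 = 19/4 = 4.75

Step 2 — sample covariance S[i,j] = (1/(n-1)) · Σ_k (x_{k,i} - mean_i) · (x_{k,j} - mean_j), with n-1 = 3.
  S[U,U] = ((1.5)·(1.5) + (1.5)·(1.5) + (-3.5)·(-3.5) + (0.5)·(0.5)) / 3 = 17/3 = 5.6667
  S[U,V] = ((1.5)·(4) + (1.5)·(-1) + (-3.5)·(-1) + (0.5)·(-2)) / 3 = 7/3 = 2.3333
  S[U,W] = ((1.5)·(-3.75) + (1.5)·(3.25) + (-3.5)·(0.25) + (0.5)·(0.25)) / 3 = -1.5/3 = -0.5
  S[V,V] = ((4)·(4) + (-1)·(-1) + (-1)·(-1) + (-2)·(-2)) / 3 = 22/3 = 7.3333
  S[V,W] = ((4)·(-3.75) + (-1)·(3.25) + (-1)·(0.25) + (-2)·(0.25)) / 3 = -19/3 = -6.3333
  S[W,W] = ((-3.75)·(-3.75) + (3.25)·(3.25) + (0.25)·(0.25) + (0.25)·(0.25)) / 3 = 24.75/3 = 8.25

S is symmetric (S[j,i] = S[i,j]). Assembling:

S = [[5.6667, 2.3333, -0.5],
 [2.3333, 7.3333, -6.3333],
 [-0.5, -6.3333, 8.25]]


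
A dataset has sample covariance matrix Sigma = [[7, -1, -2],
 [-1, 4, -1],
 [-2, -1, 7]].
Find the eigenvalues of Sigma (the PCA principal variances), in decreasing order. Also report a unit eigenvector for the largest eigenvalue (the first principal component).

Step 1 — characteristic polynomial p(λ) = det(λI - Sigma) = λ³ - tr·λ² + c_1·λ - det, where tr = trace, c_1 = sum of the principal 2×2 minors, det = det(Sigma):
  tr = 7 + 4 + 7 = 18,
  c_1 = (7·4 - (-1)²) + (7·7 - (-2)²) + (4·7 - (-1)²) = 27 + 45 + 27 = 99,
  det = 7·(4·7 - (-1)²) - (-1)·((-1)·7 - (-1)·(-2)) + (-2)·((-1)·(-1) - 4·(-2)) = 7·(27) - (-1)·(-9) + (-2)·(9) = 162.
  So p(λ) = λ³ - 18λ² + 99λ - 162.
Step 2 — look for an integer root (rational root theorem: any rational root is an integer divisor of 162). Testing λ = 3:
  p(3) = 27 - 162 + 297 - 162 = 0  ✓
  Dividing out (λ - 3): p(λ) = (λ - 3)(λ² - 15λ + 54).
Step 3 — remaining eigenvalues from the quadratic λ² - 15λ + 54 = 0:
  Δ = 15² - 4·54 = 225 - 216 = 9,  λ = (15 ± √9)/2 = (15 ± 3)/2 = 9 or 6.
  Sorted: λ_1 = 9,  λ_2 = 6,  λ_3 = 3  (check: sum = 18 = tr ✓).

Step 4 — unit eigenvector for λ_1 = 9: v spans the null space of (Sigma - λ_1 I), whose rows are
  r_1 = (-2, -1, -2),  r_2 = (-1, -5, -1),  r_3 = (-2, -1, -2).
  v is orthogonal to every row, so take v ∝ r_1 × r_2 = ((-1)·(-1) - (-2)·(-5), (-2)·(-1) - (-2)·(-1), (-2)·(-5) - (-1)·(-1)) = (-9, 0, 9).
  Rescale (divide by 9; multiply by -1 so the first nonzero entry is positive): u = (1, 0, -1).
  ||u|| = √((1)² + (0)² + (-1)²) = √(2) ≈ 1.4142,  v_1 = u/||u|| ≈ (0.7071, 0, -0.7071) (||v_1|| = 1).

λ_1 = 9,  λ_2 = 6,  λ_3 = 3;  v_1 ≈ (0.7071, 0, -0.7071)


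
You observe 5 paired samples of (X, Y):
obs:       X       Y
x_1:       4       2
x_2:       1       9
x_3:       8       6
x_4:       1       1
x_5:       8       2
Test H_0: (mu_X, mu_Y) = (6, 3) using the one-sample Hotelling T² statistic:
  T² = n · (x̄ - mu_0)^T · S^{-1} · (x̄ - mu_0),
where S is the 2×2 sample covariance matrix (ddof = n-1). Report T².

Step 1 — sample mean vector:
  mean(X) = (4 + 1 + 8 + 1 + 8) / 5 = 22/5 = 4.4
  mean(Y) = (2 + 9 + 6 + 1 + 2) / 5 = 20/5 = 4
  x̄ = (4.4, 4),  deviation x̄ - mu_0 = (4.4, 4) - (6, 3) = (-1.6, 1).

Step 2 — sample covariance matrix, S[i,j] = (1/(n-1)) · Σ_k (x_{k,i} - mean_i) · (x_{k,j} - mean_j), divisor n-1 = 4:
  S[X,X] = ((-0.4)·(-0.4) + (-3.4)·(-3.4) + (3.6)·(3.6) + (-3.4)·(-3.4) + (3.6)·(3.6)) / 4 = 49.2/4 = 12.3
  S[X,Y] = ((-0.4)·(-2) + (-3.4)·(5) + (3.6)·(2) + (-3.4)·(-3) + (3.6)·(-2)) / 4 = -6/4 = -1.5
  S[Y,Y] = ((-2)·(-2) + (5)·(5) + (2)·(2) + (-3)·(-3) + (-2)·(-2)) / 4 = 46/4 = 11.5
  S = [[12.3, -1.5],
 [-1.5, 11.5]].

Step 3 — invert S. det(S) = 12.3·11.5 - (-1.5)² = 139.2.
  S^{-1} = (1/det) · [[d, -b], [-b, a]] = [[0.0826, 0.0108],
 [0.0108, 0.0884]].

Step 4 — quadratic form (x̄ - mu_0)^T · S^{-1} · (x̄ - mu_0):
  S^{-1} · (x̄ - mu_0) = (-0.1214, 0.0711),
  (x̄ - mu_0)^T · [...] = (-1.6)·(-0.1214) + (1)·(0.0711) = 0.2654.

Step 5 — scale by n: T² = 5 · 0.2654 = 1.3269.

T² ≈ 1.3269


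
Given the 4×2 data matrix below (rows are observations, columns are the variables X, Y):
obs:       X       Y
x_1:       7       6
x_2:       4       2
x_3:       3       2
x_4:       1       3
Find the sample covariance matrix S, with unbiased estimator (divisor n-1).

Step 1 — column means:
  mean(X) = (7 + 4 + 3 + 1) / 4 = 15/4 = 3.75
  mean(Y) = (6 + 2 + 2 + 3) / 4 = 13/4 = 3.25

Step 2 — sample covariance S[i,j] = (1/(n-1)) · Σ_k (x_{k,i} - mean_i) · (x_{k,j} - mean_j), with n-1 = 3.
  S[X,X] = ((3.25)·(3.25) + (0.25)·(0.25) + (-0.75)·(-0.75) + (-2.75)·(-2.75)) / 3 = 18.75/3 = 6.25
  S[X,Y] = ((3.25)·(2.75) + (0.25)·(-1.25) + (-0.75)·(-1.25) + (-2.75)·(-0.25)) / 3 = 10.25/3 = 3.4167
  S[Y,Y] = ((2.75)·(2.75) + (-1.25)·(-1.25) + (-1.25)·(-1.25) + (-0.25)·(-0.25)) / 3 = 10.75/3 = 3.5833

S is symmetric (S[j,i] = S[i,j]). Assembling:

S = [[6.25, 3.4167],
 [3.4167, 3.5833]]


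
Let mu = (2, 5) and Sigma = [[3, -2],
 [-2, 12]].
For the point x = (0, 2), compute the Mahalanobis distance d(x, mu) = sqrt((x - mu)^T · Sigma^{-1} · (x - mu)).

Step 1 — centre the observation: (x - mu) = (-2, -3).

Step 2 — invert Sigma. det(Sigma) = 3·12 - (-2)² = 32.
  Sigma^{-1} = (1/det) · [[d, -b], [-b, a]] = [[0.375, 0.0625],
 [0.0625, 0.0938]].

Step 3 — form the quadratic (x - mu)^T · Sigma^{-1} · (x - mu):
  Sigma^{-1} · (x - mu) = (-0.9375, -0.4062).
  (x - mu)^T · [Sigma^{-1} · (x - mu)] = (-2)·(-0.9375) + (-3)·(-0.4062) = 3.0938.

Step 4 — take square root: d = √(3.0938) ≈ 1.7589.

d(x, mu) = √(3.0938) ≈ 1.7589
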